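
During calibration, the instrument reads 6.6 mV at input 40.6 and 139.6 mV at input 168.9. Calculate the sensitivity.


Sensitivity = (y2 - y1) / (x2 - x1).
S = (139.6 - 6.6) / (168.9 - 40.6)
S = 133.0 / 128.3
S = 1.0366 mV/unit

1.0366 mV/unit


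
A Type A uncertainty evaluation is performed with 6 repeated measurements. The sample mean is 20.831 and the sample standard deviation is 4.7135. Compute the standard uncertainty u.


The standard uncertainty for Type A evaluation is u = s / sqrt(n).
u = 4.7135 / sqrt(6)
u = 4.7135 / 2.4495
u = 1.9243

1.9243


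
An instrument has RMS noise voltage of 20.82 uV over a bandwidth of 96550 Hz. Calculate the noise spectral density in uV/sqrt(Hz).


Noise spectral density = Vrms / sqrt(BW).
NSD = 20.82 / sqrt(96550)
NSD = 20.82 / 310.725
NSD = 0.067 uV/sqrt(Hz)

0.067 uV/sqrt(Hz)


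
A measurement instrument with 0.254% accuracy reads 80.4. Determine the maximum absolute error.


Absolute error = (accuracy% / 100) * reading.
Error = (0.254 / 100) * 80.4
Error = 0.00254 * 80.4
Error = 0.2042

0.2042


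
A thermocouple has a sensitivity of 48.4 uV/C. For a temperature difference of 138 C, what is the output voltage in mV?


The thermocouple output V = sensitivity * dT.
V = 48.4 uV/C * 138 C
V = 6679.2 uV
V = 6.679 mV

6.679 mV


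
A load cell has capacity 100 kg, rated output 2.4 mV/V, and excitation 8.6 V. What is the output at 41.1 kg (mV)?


Vout = rated_output * Vex * (load / capacity).
Vout = 2.4 * 8.6 * (41.1 / 100)
Vout = 2.4 * 8.6 * 0.411
Vout = 8.483 mV

8.483 mV


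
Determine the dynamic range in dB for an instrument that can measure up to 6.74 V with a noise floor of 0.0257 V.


Dynamic range = 20 * log10(Vmax / Vnoise).
DR = 20 * log10(6.74 / 0.0257)
DR = 20 * log10(262.26)
DR = 48.37 dB

48.37 dB


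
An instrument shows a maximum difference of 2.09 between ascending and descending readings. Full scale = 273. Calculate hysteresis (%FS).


Hysteresis = (max difference / full scale) * 100%.
H = (2.09 / 273) * 100
H = 0.766 %FS

0.766 %FS


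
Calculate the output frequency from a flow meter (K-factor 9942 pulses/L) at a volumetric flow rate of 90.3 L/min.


Frequency = K * Q / 60 (converting L/min to L/s).
f = 9942 * 90.3 / 60
f = 897762.6 / 60
f = 14962.71 Hz

14962.71 Hz


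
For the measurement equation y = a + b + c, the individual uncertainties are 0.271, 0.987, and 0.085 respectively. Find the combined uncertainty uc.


For a sum of independent quantities, uc = sqrt(u1^2 + u2^2 + u3^2).
uc = sqrt(0.271^2 + 0.987^2 + 0.085^2)
uc = sqrt(0.073441 + 0.974169 + 0.007225)
uc = 1.0271

1.0271


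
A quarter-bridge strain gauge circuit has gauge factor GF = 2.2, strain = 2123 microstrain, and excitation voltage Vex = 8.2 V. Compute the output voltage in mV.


Quarter bridge output: Vout = (GF * epsilon * Vex) / 4.
Vout = (2.2 * 2123e-6 * 8.2) / 4
Vout = 0.03829892 / 4 V
Vout = 0.00957473 V = 9.5747 mV

9.5747 mV


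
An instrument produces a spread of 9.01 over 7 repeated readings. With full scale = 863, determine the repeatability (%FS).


Repeatability = (spread / full scale) * 100%.
R = (9.01 / 863) * 100
R = 1.044 %FS

1.044 %FS


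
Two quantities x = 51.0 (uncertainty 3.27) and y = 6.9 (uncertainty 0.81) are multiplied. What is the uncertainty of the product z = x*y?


For a product z = x*y, the relative uncertainty is:
uz/z = sqrt((ux/x)^2 + (uy/y)^2)
Relative uncertainties: ux/x = 3.27/51.0 = 0.064118
uy/y = 0.81/6.9 = 0.117391
z = 51.0 * 6.9 = 351.9
uz = 351.9 * sqrt(0.064118^2 + 0.117391^2) = 47.07

47.07


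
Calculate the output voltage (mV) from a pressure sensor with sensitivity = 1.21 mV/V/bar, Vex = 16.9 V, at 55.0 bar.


Output = sensitivity * Vex * P.
Vout = 1.21 * 16.9 * 55.0
Vout = 20.449 * 55.0
Vout = 1124.69 mV

1124.69 mV


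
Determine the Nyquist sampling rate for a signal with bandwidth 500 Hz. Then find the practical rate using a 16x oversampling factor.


By Nyquist theorem, fs_min = 2 * fmax.
fs_min = 2 * 500 = 1000 Hz
Practical rate = 16 * fs_min = 16 * 1000 = 16000 Hz

fs_min = 1000 Hz, fs_practical = 16000 Hz


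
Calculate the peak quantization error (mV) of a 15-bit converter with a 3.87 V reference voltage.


The maximum quantization error is +/- LSB/2.
LSB = Vref / 2^n = 3.87 / 32768 = 0.0001181 V
Max error = LSB / 2 = 0.0001181 / 2 = 5.905e-05 V
Max error = 0.0591 mV

0.0591 mV


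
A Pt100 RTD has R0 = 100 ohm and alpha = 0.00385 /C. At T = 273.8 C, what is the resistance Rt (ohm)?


The RTD equation: Rt = R0 * (1 + alpha * T).
Rt = 100 * (1 + 0.00385 * 273.8)
Rt = 100 * (1 + 1.05413)
Rt = 100 * 2.05413
Rt = 205.413 ohm

205.413 ohm


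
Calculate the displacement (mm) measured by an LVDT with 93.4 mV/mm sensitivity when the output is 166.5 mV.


Displacement = Vout / sensitivity.
d = 166.5 / 93.4
d = 1.783 mm

1.783 mm


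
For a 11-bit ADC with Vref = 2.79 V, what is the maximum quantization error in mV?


The maximum quantization error is +/- LSB/2.
LSB = Vref / 2^n = 2.79 / 2048 = 0.0013623 V
Max error = LSB / 2 = 0.0013623 / 2 = 0.00068115 V
Max error = 0.6812 mV

0.6812 mV


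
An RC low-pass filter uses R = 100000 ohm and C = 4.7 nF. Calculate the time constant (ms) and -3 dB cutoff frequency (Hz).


Time constant: tau = R * C.
tau = 100000 * 4.70e-09 = 0.00047 s
tau = 0.47 ms
Cutoff frequency: fc = 1 / (2*pi*R*C).
fc = 1 / (2*pi*0.00047) = 338.63 Hz

tau = 0.47 ms, fc = 338.63 Hz


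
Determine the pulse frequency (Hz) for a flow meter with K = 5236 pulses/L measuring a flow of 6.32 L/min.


Frequency = K * Q / 60 (converting L/min to L/s).
f = 5236 * 6.32 / 60
f = 33091.52 / 60
f = 551.53 Hz

551.53 Hz


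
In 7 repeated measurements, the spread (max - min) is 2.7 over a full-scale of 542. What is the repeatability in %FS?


Repeatability = (spread / full scale) * 100%.
R = (2.7 / 542) * 100
R = 0.498 %FS

0.498 %FS


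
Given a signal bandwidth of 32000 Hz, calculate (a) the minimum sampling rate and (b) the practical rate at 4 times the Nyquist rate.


By Nyquist theorem, fs_min = 2 * fmax.
fs_min = 2 * 32000 = 64000 Hz
Practical rate = 4 * fs_min = 4 * 64000 = 256000 Hz

fs_min = 64000 Hz, fs_practical = 256000 Hz


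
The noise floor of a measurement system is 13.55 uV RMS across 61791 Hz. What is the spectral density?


Noise spectral density = Vrms / sqrt(BW).
NSD = 13.55 / sqrt(61791)
NSD = 13.55 / 248.578
NSD = 0.0545 uV/sqrt(Hz)

0.0545 uV/sqrt(Hz)


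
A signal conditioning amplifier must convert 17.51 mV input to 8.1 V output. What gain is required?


Gain = Vout / Vin (converting to same units).
G = 8.1 V / 17.51 mV
G = 8100.0 mV / 17.51 mV
G = 462.59

462.59


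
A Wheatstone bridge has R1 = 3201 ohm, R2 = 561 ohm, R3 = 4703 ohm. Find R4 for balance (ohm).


At balance: R1*R4 = R2*R3, so R4 = R2*R3/R1.
R4 = 561 * 4703 / 3201
R4 = 2638383 / 3201
R4 = 824.24 ohm

824.24 ohm


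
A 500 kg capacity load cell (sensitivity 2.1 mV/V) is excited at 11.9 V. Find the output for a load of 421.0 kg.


Vout = rated_output * Vex * (load / capacity).
Vout = 2.1 * 11.9 * (421.0 / 500)
Vout = 2.1 * 11.9 * 0.842
Vout = 21.042 mV

21.042 mV


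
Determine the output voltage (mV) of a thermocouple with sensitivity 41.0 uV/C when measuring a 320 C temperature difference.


The thermocouple output V = sensitivity * dT.
V = 41.0 uV/C * 320 C
V = 13120.0 uV
V = 13.12 mV

13.12 mV


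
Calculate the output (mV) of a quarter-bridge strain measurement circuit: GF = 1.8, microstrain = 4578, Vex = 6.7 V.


Quarter bridge output: Vout = (GF * epsilon * Vex) / 4.
Vout = (1.8 * 4578e-6 * 6.7) / 4
Vout = 0.05521068 / 4 V
Vout = 0.01380267 V = 13.8027 mV

13.8027 mV


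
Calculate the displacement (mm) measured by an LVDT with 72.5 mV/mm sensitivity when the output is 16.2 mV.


Displacement = Vout / sensitivity.
d = 16.2 / 72.5
d = 0.223 mm

0.223 mm


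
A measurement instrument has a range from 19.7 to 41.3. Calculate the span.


Span = upper range - lower range.
Span = 41.3 - (19.7)
Span = 21.6

21.6


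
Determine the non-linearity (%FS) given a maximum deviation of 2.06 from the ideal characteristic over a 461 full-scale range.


Linearity error = (max deviation / full scale) * 100%.
Linearity = (2.06 / 461) * 100
Linearity = 0.447 %FS

0.447 %FS


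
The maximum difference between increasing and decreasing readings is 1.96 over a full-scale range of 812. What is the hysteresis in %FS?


Hysteresis = (max difference / full scale) * 100%.
H = (1.96 / 812) * 100
H = 0.241 %FS

0.241 %FS


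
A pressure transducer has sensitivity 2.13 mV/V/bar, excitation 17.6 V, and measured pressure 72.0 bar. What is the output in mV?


Output = sensitivity * Vex * P.
Vout = 2.13 * 17.6 * 72.0
Vout = 37.488 * 72.0
Vout = 2699.14 mV

2699.14 mV


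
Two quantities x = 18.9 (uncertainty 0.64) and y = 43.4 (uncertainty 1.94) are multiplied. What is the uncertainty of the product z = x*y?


For a product z = x*y, the relative uncertainty is:
uz/z = sqrt((ux/x)^2 + (uy/y)^2)
Relative uncertainties: ux/x = 0.64/18.9 = 0.033862
uy/y = 1.94/43.4 = 0.0447
z = 18.9 * 43.4 = 820.3
uz = 820.3 * sqrt(0.033862^2 + 0.0447^2) = 45.999

45.999


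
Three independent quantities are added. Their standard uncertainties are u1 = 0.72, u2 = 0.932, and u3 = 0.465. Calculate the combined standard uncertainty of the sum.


For a sum of independent quantities, uc = sqrt(u1^2 + u2^2 + u3^2).
uc = sqrt(0.72^2 + 0.932^2 + 0.465^2)
uc = sqrt(0.5184 + 0.868624 + 0.216225)
uc = 1.2662

1.2662


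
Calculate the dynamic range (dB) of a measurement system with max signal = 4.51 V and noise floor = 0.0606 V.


Dynamic range = 20 * log10(Vmax / Vnoise).
DR = 20 * log10(4.51 / 0.0606)
DR = 20 * log10(74.42)
DR = 37.43 dB

37.43 dB


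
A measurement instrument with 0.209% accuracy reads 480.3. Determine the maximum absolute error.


Absolute error = (accuracy% / 100) * reading.
Error = (0.209 / 100) * 480.3
Error = 0.00209 * 480.3
Error = 1.0038

1.0038


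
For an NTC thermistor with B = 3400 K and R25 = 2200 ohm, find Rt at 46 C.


NTC thermistor equation: Rt = R25 * exp(B * (1/T - 1/T25)).
T in Kelvin: 319.15 K, T25 = 298.15 K
1/T - 1/T25 = 1/319.15 - 1/298.15 = -0.00022069
B * (1/T - 1/T25) = 3400 * -0.00022069 = -0.7504
Rt = 2200 * exp(-0.7504) = 1038.8 ohm

1038.8 ohm


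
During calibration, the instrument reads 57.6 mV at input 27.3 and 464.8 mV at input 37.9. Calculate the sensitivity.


Sensitivity = (y2 - y1) / (x2 - x1).
S = (464.8 - 57.6) / (37.9 - 27.3)
S = 407.2 / 10.6
S = 38.4151 mV/unit

38.4151 mV/unit


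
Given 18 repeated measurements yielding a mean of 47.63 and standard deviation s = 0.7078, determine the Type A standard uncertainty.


The standard uncertainty for Type A evaluation is u = s / sqrt(n).
u = 0.7078 / sqrt(18)
u = 0.7078 / 4.2426
u = 0.1668

0.1668


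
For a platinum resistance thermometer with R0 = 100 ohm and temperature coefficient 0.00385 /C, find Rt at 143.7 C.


The RTD equation: Rt = R0 * (1 + alpha * T).
Rt = 100 * (1 + 0.00385 * 143.7)
Rt = 100 * (1 + 0.553245)
Rt = 100 * 1.553245
Rt = 155.325 ohm

155.325 ohm


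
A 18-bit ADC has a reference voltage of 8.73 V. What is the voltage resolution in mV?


The resolution (LSB) of an ADC is Vref / 2^n.
LSB = 8.73 / 2^18
LSB = 8.73 / 262144
LSB = 3.33e-05 V = 0.03330231 mV

0.03330231 mV


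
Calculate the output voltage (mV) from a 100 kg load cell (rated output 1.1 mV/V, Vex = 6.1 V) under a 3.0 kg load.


Vout = rated_output * Vex * (load / capacity).
Vout = 1.1 * 6.1 * (3.0 / 100)
Vout = 1.1 * 6.1 * 0.03
Vout = 0.201 mV

0.201 mV


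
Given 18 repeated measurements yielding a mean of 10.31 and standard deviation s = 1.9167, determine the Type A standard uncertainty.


The standard uncertainty for Type A evaluation is u = s / sqrt(n).
u = 1.9167 / sqrt(18)
u = 1.9167 / 4.2426
u = 0.4518

0.4518


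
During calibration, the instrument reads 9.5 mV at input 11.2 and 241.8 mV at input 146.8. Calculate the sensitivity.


Sensitivity = (y2 - y1) / (x2 - x1).
S = (241.8 - 9.5) / (146.8 - 11.2)
S = 232.3 / 135.6
S = 1.7131 mV/unit

1.7131 mV/unit


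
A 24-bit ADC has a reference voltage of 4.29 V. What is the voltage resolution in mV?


The resolution (LSB) of an ADC is Vref / 2^n.
LSB = 4.29 / 2^24
LSB = 4.29 / 16777216
LSB = 2.6e-07 V = 0.0002557 mV

0.0002557 mV


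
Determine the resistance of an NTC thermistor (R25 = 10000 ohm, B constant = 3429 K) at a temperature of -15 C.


NTC thermistor equation: Rt = R25 * exp(B * (1/T - 1/T25)).
T in Kelvin: 258.15 K, T25 = 298.15 K
1/T - 1/T25 = 1/258.15 - 1/298.15 = 0.0005197
B * (1/T - 1/T25) = 3429 * 0.0005197 = 1.7821
Rt = 10000 * exp(1.7821) = 59420.4 ohm

59420.4 ohm


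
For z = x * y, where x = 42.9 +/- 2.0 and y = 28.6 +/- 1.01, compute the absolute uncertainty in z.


For a product z = x*y, the relative uncertainty is:
uz/z = sqrt((ux/x)^2 + (uy/y)^2)
Relative uncertainties: ux/x = 2.0/42.9 = 0.04662
uy/y = 1.01/28.6 = 0.035315
z = 42.9 * 28.6 = 1226.9
uz = 1226.9 * sqrt(0.04662^2 + 0.035315^2) = 71.758

71.758


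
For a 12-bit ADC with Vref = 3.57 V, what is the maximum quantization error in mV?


The maximum quantization error is +/- LSB/2.
LSB = Vref / 2^n = 3.57 / 4096 = 0.00087158 V
Max error = LSB / 2 = 0.00087158 / 2 = 0.00043579 V
Max error = 0.4358 mV

0.4358 mV


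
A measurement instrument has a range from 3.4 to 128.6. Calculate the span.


Span = upper range - lower range.
Span = 128.6 - (3.4)
Span = 125.2

125.2


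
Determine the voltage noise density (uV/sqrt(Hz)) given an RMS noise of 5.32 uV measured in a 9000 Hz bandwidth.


Noise spectral density = Vrms / sqrt(BW).
NSD = 5.32 / sqrt(9000)
NSD = 5.32 / 94.8683
NSD = 0.0561 uV/sqrt(Hz)

0.0561 uV/sqrt(Hz)


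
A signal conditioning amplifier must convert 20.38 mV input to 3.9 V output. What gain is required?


Gain = Vout / Vin (converting to same units).
G = 3.9 V / 20.38 mV
G = 3900.0 mV / 20.38 mV
G = 191.36

191.36


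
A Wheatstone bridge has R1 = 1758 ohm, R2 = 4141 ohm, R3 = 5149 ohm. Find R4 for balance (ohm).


At balance: R1*R4 = R2*R3, so R4 = R2*R3/R1.
R4 = 4141 * 5149 / 1758
R4 = 21322009 / 1758
R4 = 12128.56 ohm

12128.56 ohm


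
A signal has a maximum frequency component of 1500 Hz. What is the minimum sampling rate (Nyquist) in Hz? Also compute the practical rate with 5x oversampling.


By Nyquist theorem, fs_min = 2 * fmax.
fs_min = 2 * 1500 = 3000 Hz
Practical rate = 5 * fs_min = 5 * 3000 = 15000 Hz

fs_min = 3000 Hz, fs_practical = 15000 Hz


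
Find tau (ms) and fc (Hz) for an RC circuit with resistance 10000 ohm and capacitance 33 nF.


Time constant: tau = R * C.
tau = 10000 * 3.30e-08 = 0.00033 s
tau = 0.33 ms
Cutoff frequency: fc = 1 / (2*pi*R*C).
fc = 1 / (2*pi*0.00033) = 482.29 Hz

tau = 0.33 ms, fc = 482.29 Hz


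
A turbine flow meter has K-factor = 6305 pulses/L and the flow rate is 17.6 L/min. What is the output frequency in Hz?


Frequency = K * Q / 60 (converting L/min to L/s).
f = 6305 * 17.6 / 60
f = 110968.0 / 60
f = 1849.47 Hz

1849.47 Hz


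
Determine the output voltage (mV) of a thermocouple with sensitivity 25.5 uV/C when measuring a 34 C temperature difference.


The thermocouple output V = sensitivity * dT.
V = 25.5 uV/C * 34 C
V = 867.0 uV
V = 0.867 mV

0.867 mV


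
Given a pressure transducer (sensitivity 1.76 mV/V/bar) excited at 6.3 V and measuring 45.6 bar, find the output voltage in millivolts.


Output = sensitivity * Vex * P.
Vout = 1.76 * 6.3 * 45.6
Vout = 11.088 * 45.6
Vout = 505.61 mV

505.61 mV


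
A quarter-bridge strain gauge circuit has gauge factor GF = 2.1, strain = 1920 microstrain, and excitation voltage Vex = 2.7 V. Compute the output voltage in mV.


Quarter bridge output: Vout = (GF * epsilon * Vex) / 4.
Vout = (2.1 * 1920e-6 * 2.7) / 4
Vout = 0.0108864 / 4 V
Vout = 0.0027216 V = 2.7216 mV

2.7216 mV


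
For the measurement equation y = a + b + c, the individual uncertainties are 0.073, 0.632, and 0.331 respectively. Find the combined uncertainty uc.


For a sum of independent quantities, uc = sqrt(u1^2 + u2^2 + u3^2).
uc = sqrt(0.073^2 + 0.632^2 + 0.331^2)
uc = sqrt(0.005329 + 0.399424 + 0.109561)
uc = 0.7172

0.7172


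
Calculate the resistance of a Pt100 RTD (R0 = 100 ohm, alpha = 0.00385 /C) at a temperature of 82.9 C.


The RTD equation: Rt = R0 * (1 + alpha * T).
Rt = 100 * (1 + 0.00385 * 82.9)
Rt = 100 * (1 + 0.319165)
Rt = 100 * 1.319165
Rt = 131.916 ohm

131.916 ohm


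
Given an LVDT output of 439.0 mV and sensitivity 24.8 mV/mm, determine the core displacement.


Displacement = Vout / sensitivity.
d = 439.0 / 24.8
d = 17.702 mm

17.702 mm


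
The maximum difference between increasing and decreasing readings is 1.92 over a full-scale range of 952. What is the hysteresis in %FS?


Hysteresis = (max difference / full scale) * 100%.
H = (1.92 / 952) * 100
H = 0.202 %FS

0.202 %FS


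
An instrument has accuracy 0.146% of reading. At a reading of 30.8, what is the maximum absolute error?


Absolute error = (accuracy% / 100) * reading.
Error = (0.146 / 100) * 30.8
Error = 0.00146 * 30.8
Error = 0.045

0.045


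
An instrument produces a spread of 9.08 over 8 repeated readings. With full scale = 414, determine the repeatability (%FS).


Repeatability = (spread / full scale) * 100%.
R = (9.08 / 414) * 100
R = 2.193 %FS

2.193 %FS


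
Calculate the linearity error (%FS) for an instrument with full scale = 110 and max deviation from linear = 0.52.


Linearity error = (max deviation / full scale) * 100%.
Linearity = (0.52 / 110) * 100
Linearity = 0.473 %FS

0.473 %FS


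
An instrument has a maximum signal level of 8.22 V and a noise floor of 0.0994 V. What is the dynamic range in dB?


Dynamic range = 20 * log10(Vmax / Vnoise).
DR = 20 * log10(8.22 / 0.0994)
DR = 20 * log10(82.7)
DR = 38.35 dB

38.35 dB


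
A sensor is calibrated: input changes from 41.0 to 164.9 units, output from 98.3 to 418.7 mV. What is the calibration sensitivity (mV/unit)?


Sensitivity = (y2 - y1) / (x2 - x1).
S = (418.7 - 98.3) / (164.9 - 41.0)
S = 320.4 / 123.9
S = 2.586 mV/unit

2.586 mV/unit


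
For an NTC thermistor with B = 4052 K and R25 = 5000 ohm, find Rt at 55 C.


NTC thermistor equation: Rt = R25 * exp(B * (1/T - 1/T25)).
T in Kelvin: 328.15 K, T25 = 298.15 K
1/T - 1/T25 = 1/328.15 - 1/298.15 = -0.00030663
B * (1/T - 1/T25) = 4052 * -0.00030663 = -1.2425
Rt = 5000 * exp(-1.2425) = 1443.4 ohm

1443.4 ohm


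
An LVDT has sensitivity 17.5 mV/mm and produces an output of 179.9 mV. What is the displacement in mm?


Displacement = Vout / sensitivity.
d = 179.9 / 17.5
d = 10.28 mm

10.28 mm


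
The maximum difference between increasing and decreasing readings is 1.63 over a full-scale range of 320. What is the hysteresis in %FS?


Hysteresis = (max difference / full scale) * 100%.
H = (1.63 / 320) * 100
H = 0.509 %FS

0.509 %FS


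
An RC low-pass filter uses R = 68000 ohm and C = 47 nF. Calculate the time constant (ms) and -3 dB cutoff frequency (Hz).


Time constant: tau = R * C.
tau = 68000 * 4.70e-08 = 0.003196 s
tau = 3.196 ms
Cutoff frequency: fc = 1 / (2*pi*R*C).
fc = 1 / (2*pi*0.003196) = 49.8 Hz

tau = 3.196 ms, fc = 49.8 Hz


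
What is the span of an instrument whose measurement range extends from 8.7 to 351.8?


Span = upper range - lower range.
Span = 351.8 - (8.7)
Span = 343.1

343.1


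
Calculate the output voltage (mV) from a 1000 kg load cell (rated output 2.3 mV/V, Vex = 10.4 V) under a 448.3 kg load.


Vout = rated_output * Vex * (load / capacity).
Vout = 2.3 * 10.4 * (448.3 / 1000)
Vout = 2.3 * 10.4 * 0.4483
Vout = 10.723 mV

10.723 mV


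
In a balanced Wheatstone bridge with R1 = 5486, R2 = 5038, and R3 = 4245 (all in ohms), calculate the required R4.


At balance: R1*R4 = R2*R3, so R4 = R2*R3/R1.
R4 = 5038 * 4245 / 5486
R4 = 21386310 / 5486
R4 = 3898.34 ohm

3898.34 ohm


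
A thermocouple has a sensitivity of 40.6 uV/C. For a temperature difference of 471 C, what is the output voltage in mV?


The thermocouple output V = sensitivity * dT.
V = 40.6 uV/C * 471 C
V = 19122.6 uV
V = 19.123 mV

19.123 mV


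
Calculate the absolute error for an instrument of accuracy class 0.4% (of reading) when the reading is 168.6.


Absolute error = (accuracy% / 100) * reading.
Error = (0.4 / 100) * 168.6
Error = 0.004 * 168.6
Error = 0.6744

0.6744


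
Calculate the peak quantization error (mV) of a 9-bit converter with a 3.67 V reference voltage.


The maximum quantization error is +/- LSB/2.
LSB = Vref / 2^n = 3.67 / 512 = 0.00716797 V
Max error = LSB / 2 = 0.00716797 / 2 = 0.00358398 V
Max error = 3.584 mV

3.584 mV


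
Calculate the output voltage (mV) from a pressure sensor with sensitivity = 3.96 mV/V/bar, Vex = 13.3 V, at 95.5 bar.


Output = sensitivity * Vex * P.
Vout = 3.96 * 13.3 * 95.5
Vout = 52.668 * 95.5
Vout = 5029.79 mV

5029.79 mV


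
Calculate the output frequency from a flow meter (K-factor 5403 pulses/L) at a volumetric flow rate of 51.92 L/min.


Frequency = K * Q / 60 (converting L/min to L/s).
f = 5403 * 51.92 / 60
f = 280523.76 / 60
f = 4675.4 Hz

4675.4 Hz


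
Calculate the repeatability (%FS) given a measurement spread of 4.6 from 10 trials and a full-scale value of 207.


Repeatability = (spread / full scale) * 100%.
R = (4.6 / 207) * 100
R = 2.222 %FS

2.222 %FS


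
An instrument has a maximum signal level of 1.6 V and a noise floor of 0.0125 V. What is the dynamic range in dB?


Dynamic range = 20 * log10(Vmax / Vnoise).
DR = 20 * log10(1.6 / 0.0125)
DR = 20 * log10(128.0)
DR = 42.14 dB

42.14 dB


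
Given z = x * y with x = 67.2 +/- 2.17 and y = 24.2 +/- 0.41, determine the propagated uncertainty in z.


For a product z = x*y, the relative uncertainty is:
uz/z = sqrt((ux/x)^2 + (uy/y)^2)
Relative uncertainties: ux/x = 2.17/67.2 = 0.032292
uy/y = 0.41/24.2 = 0.016942
z = 67.2 * 24.2 = 1626.2
uz = 1626.2 * sqrt(0.032292^2 + 0.016942^2) = 59.303

59.303


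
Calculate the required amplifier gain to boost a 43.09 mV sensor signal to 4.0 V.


Gain = Vout / Vin (converting to same units).
G = 4.0 V / 43.09 mV
G = 4000.0 mV / 43.09 mV
G = 92.83

92.83


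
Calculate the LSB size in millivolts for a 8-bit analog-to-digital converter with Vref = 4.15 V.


The resolution (LSB) of an ADC is Vref / 2^n.
LSB = 4.15 / 2^8
LSB = 4.15 / 256
LSB = 0.01621094 V = 16.2109375 mV

16.2109375 mV


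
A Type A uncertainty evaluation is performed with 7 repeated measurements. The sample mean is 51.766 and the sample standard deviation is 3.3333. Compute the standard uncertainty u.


The standard uncertainty for Type A evaluation is u = s / sqrt(n).
u = 3.3333 / sqrt(7)
u = 3.3333 / 2.6458
u = 1.2599

1.2599


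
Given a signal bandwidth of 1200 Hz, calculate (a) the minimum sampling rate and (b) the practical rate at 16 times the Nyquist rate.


By Nyquist theorem, fs_min = 2 * fmax.
fs_min = 2 * 1200 = 2400 Hz
Practical rate = 16 * fs_min = 16 * 2400 = 38400 Hz

fs_min = 2400 Hz, fs_practical = 38400 Hz


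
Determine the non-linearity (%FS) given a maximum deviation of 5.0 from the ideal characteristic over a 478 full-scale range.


Linearity error = (max deviation / full scale) * 100%.
Linearity = (5.0 / 478) * 100
Linearity = 1.046 %FS

1.046 %FS


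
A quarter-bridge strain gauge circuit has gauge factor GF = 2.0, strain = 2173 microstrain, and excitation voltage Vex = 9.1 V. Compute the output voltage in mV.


Quarter bridge output: Vout = (GF * epsilon * Vex) / 4.
Vout = (2.0 * 2173e-6 * 9.1) / 4
Vout = 0.0395486 / 4 V
Vout = 0.00988715 V = 9.8871 mV

9.8871 mV


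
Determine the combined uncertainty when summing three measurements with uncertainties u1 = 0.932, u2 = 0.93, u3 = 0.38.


For a sum of independent quantities, uc = sqrt(u1^2 + u2^2 + u3^2).
uc = sqrt(0.932^2 + 0.93^2 + 0.38^2)
uc = sqrt(0.868624 + 0.8649 + 0.1444)
uc = 1.3704

1.3704


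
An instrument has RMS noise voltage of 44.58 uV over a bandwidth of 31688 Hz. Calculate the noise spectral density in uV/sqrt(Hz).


Noise spectral density = Vrms / sqrt(BW).
NSD = 44.58 / sqrt(31688)
NSD = 44.58 / 178.0112
NSD = 0.2504 uV/sqrt(Hz)

0.2504 uV/sqrt(Hz)


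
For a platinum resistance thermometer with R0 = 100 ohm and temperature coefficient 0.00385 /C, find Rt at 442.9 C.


The RTD equation: Rt = R0 * (1 + alpha * T).
Rt = 100 * (1 + 0.00385 * 442.9)
Rt = 100 * (1 + 1.705165)
Rt = 100 * 2.705165
Rt = 270.517 ohm

270.517 ohm


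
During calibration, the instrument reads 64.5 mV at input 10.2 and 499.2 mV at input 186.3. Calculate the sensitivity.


Sensitivity = (y2 - y1) / (x2 - x1).
S = (499.2 - 64.5) / (186.3 - 10.2)
S = 434.7 / 176.1
S = 2.4685 mV/unit

2.4685 mV/unit


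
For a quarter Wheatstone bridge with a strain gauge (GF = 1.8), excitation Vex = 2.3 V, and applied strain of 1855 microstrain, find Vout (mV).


Quarter bridge output: Vout = (GF * epsilon * Vex) / 4.
Vout = (1.8 * 1855e-6 * 2.3) / 4
Vout = 0.0076797 / 4 V
Vout = 0.00191992 V = 1.9199 mV

1.9199 mV


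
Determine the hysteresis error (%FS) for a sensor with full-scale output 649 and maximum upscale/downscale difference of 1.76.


Hysteresis = (max difference / full scale) * 100%.
H = (1.76 / 649) * 100
H = 0.271 %FS

0.271 %FS


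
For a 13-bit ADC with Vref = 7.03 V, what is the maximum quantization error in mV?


The maximum quantization error is +/- LSB/2.
LSB = Vref / 2^n = 7.03 / 8192 = 0.00085815 V
Max error = LSB / 2 = 0.00085815 / 2 = 0.00042908 V
Max error = 0.4291 mV

0.4291 mV


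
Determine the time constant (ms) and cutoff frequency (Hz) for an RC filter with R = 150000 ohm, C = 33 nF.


Time constant: tau = R * C.
tau = 150000 * 3.30e-08 = 0.00495 s
tau = 4.95 ms
Cutoff frequency: fc = 1 / (2*pi*R*C).
fc = 1 / (2*pi*0.00495) = 32.15 Hz

tau = 4.95 ms, fc = 32.15 Hz


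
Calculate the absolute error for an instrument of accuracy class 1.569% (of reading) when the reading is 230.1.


Absolute error = (accuracy% / 100) * reading.
Error = (1.569 / 100) * 230.1
Error = 0.01569 * 230.1
Error = 3.6103

3.6103


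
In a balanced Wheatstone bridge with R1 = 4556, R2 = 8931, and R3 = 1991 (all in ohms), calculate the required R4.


At balance: R1*R4 = R2*R3, so R4 = R2*R3/R1.
R4 = 8931 * 1991 / 4556
R4 = 17781621 / 4556
R4 = 3902.9 ohm

3902.9 ohm


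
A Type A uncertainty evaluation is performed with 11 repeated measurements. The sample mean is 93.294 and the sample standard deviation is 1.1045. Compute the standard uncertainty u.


The standard uncertainty for Type A evaluation is u = s / sqrt(n).
u = 1.1045 / sqrt(11)
u = 1.1045 / 3.3166
u = 0.333

0.333


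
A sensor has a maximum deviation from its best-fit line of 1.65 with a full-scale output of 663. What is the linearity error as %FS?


Linearity error = (max deviation / full scale) * 100%.
Linearity = (1.65 / 663) * 100
Linearity = 0.249 %FS

0.249 %FS


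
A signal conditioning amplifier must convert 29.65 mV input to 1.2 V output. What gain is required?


Gain = Vout / Vin (converting to same units).
G = 1.2 V / 29.65 mV
G = 1200.0 mV / 29.65 mV
G = 40.47

40.47


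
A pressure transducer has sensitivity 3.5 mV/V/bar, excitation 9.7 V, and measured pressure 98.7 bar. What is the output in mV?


Output = sensitivity * Vex * P.
Vout = 3.5 * 9.7 * 98.7
Vout = 33.95 * 98.7
Vout = 3350.86 mV

3350.86 mV


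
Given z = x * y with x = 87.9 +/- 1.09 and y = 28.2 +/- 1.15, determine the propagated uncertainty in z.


For a product z = x*y, the relative uncertainty is:
uz/z = sqrt((ux/x)^2 + (uy/y)^2)
Relative uncertainties: ux/x = 1.09/87.9 = 0.0124
uy/y = 1.15/28.2 = 0.04078
z = 87.9 * 28.2 = 2478.8
uz = 2478.8 * sqrt(0.0124^2 + 0.04078^2) = 105.655

105.655


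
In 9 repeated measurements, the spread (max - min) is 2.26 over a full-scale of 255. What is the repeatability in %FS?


Repeatability = (spread / full scale) * 100%.
R = (2.26 / 255) * 100
R = 0.886 %FS

0.886 %FS


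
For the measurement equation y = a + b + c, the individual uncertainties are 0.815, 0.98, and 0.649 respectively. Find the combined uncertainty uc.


For a sum of independent quantities, uc = sqrt(u1^2 + u2^2 + u3^2).
uc = sqrt(0.815^2 + 0.98^2 + 0.649^2)
uc = sqrt(0.664225 + 0.9604 + 0.421201)
uc = 1.4303

1.4303


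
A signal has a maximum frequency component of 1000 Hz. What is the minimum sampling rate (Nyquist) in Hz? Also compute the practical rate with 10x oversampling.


By Nyquist theorem, fs_min = 2 * fmax.
fs_min = 2 * 1000 = 2000 Hz
Practical rate = 10 * fs_min = 10 * 2000 = 20000 Hz

fs_min = 2000 Hz, fs_practical = 20000 Hz


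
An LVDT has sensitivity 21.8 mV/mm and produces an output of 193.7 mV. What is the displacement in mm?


Displacement = Vout / sensitivity.
d = 193.7 / 21.8
d = 8.885 mm

8.885 mm


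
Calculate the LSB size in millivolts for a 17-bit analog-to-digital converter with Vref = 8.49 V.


The resolution (LSB) of an ADC is Vref / 2^n.
LSB = 8.49 / 2^17
LSB = 8.49 / 131072
LSB = 6.477e-05 V = 0.06477356 mV

0.06477356 mV


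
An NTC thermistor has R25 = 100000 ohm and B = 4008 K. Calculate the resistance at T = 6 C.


NTC thermistor equation: Rt = R25 * exp(B * (1/T - 1/T25)).
T in Kelvin: 279.15 K, T25 = 298.15 K
1/T - 1/T25 = 1/279.15 - 1/298.15 = 0.00022829
B * (1/T - 1/T25) = 4008 * 0.00022829 = 0.915
Rt = 100000 * exp(0.915) = 249671.1 ohm

249671.1 ohm


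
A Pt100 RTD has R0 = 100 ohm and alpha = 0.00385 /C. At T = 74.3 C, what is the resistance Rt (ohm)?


The RTD equation: Rt = R0 * (1 + alpha * T).
Rt = 100 * (1 + 0.00385 * 74.3)
Rt = 100 * (1 + 0.286055)
Rt = 100 * 1.286055
Rt = 128.606 ohm

128.606 ohm


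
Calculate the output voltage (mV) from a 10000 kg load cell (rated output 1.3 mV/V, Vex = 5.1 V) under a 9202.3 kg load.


Vout = rated_output * Vex * (load / capacity).
Vout = 1.3 * 5.1 * (9202.3 / 10000)
Vout = 1.3 * 5.1 * 0.92023
Vout = 6.101 mV

6.101 mV


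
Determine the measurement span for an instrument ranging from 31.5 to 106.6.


Span = upper range - lower range.
Span = 106.6 - (31.5)
Span = 75.1

75.1


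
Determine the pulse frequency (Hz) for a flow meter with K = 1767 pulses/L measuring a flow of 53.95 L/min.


Frequency = K * Q / 60 (converting L/min to L/s).
f = 1767 * 53.95 / 60
f = 95329.65 / 60
f = 1588.83 Hz

1588.83 Hz


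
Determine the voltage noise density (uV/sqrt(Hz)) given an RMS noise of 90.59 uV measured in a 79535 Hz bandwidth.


Noise spectral density = Vrms / sqrt(BW).
NSD = 90.59 / sqrt(79535)
NSD = 90.59 / 282.0195
NSD = 0.3212 uV/sqrt(Hz)

0.3212 uV/sqrt(Hz)


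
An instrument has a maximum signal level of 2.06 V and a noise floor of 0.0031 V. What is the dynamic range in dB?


Dynamic range = 20 * log10(Vmax / Vnoise).
DR = 20 * log10(2.06 / 0.0031)
DR = 20 * log10(664.52)
DR = 56.45 dB

56.45 dB


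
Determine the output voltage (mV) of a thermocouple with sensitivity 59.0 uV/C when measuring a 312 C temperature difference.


The thermocouple output V = sensitivity * dT.
V = 59.0 uV/C * 312 C
V = 18408.0 uV
V = 18.408 mV

18.408 mV


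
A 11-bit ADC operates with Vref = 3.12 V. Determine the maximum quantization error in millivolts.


The maximum quantization error is +/- LSB/2.
LSB = Vref / 2^n = 3.12 / 2048 = 0.00152344 V
Max error = LSB / 2 = 0.00152344 / 2 = 0.00076172 V
Max error = 0.7617 mV

0.7617 mV


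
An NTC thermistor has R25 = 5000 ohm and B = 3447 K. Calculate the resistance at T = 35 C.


NTC thermistor equation: Rt = R25 * exp(B * (1/T - 1/T25)).
T in Kelvin: 308.15 K, T25 = 298.15 K
1/T - 1/T25 = 1/308.15 - 1/298.15 = -0.00010884
B * (1/T - 1/T25) = 3447 * -0.00010884 = -0.3752
Rt = 5000 * exp(-0.3752) = 3435.8 ohm

3435.8 ohm


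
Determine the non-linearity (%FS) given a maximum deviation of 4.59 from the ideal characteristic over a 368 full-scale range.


Linearity error = (max deviation / full scale) * 100%.
Linearity = (4.59 / 368) * 100
Linearity = 1.247 %FS

1.247 %FS


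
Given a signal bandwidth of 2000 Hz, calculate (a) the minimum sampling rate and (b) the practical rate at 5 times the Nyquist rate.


By Nyquist theorem, fs_min = 2 * fmax.
fs_min = 2 * 2000 = 4000 Hz
Practical rate = 5 * fs_min = 5 * 4000 = 20000 Hz

fs_min = 4000 Hz, fs_practical = 20000 Hz


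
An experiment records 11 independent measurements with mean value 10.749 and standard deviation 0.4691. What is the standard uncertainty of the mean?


The standard uncertainty for Type A evaluation is u = s / sqrt(n).
u = 0.4691 / sqrt(11)
u = 0.4691 / 3.3166
u = 0.1414

0.1414


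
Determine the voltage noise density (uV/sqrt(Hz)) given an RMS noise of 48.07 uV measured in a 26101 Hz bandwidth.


Noise spectral density = Vrms / sqrt(BW).
NSD = 48.07 / sqrt(26101)
NSD = 48.07 / 161.558
NSD = 0.2975 uV/sqrt(Hz)

0.2975 uV/sqrt(Hz)


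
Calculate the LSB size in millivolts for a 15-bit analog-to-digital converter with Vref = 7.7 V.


The resolution (LSB) of an ADC is Vref / 2^n.
LSB = 7.7 / 2^15
LSB = 7.7 / 32768
LSB = 0.00023499 V = 0.23498535 mV

0.23498535 mV


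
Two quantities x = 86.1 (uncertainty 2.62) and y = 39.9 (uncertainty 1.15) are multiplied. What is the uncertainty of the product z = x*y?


For a product z = x*y, the relative uncertainty is:
uz/z = sqrt((ux/x)^2 + (uy/y)^2)
Relative uncertainties: ux/x = 2.62/86.1 = 0.03043
uy/y = 1.15/39.9 = 0.028822
z = 86.1 * 39.9 = 3435.4
uz = 3435.4 * sqrt(0.03043^2 + 0.028822^2) = 143.987

143.987


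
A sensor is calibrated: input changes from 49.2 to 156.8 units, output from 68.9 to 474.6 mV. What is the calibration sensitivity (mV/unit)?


Sensitivity = (y2 - y1) / (x2 - x1).
S = (474.6 - 68.9) / (156.8 - 49.2)
S = 405.7 / 107.6
S = 3.7704 mV/unit

3.7704 mV/unit


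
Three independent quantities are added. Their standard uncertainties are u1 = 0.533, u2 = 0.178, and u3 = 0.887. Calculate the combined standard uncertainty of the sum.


For a sum of independent quantities, uc = sqrt(u1^2 + u2^2 + u3^2).
uc = sqrt(0.533^2 + 0.178^2 + 0.887^2)
uc = sqrt(0.284089 + 0.031684 + 0.786769)
uc = 1.05

1.05


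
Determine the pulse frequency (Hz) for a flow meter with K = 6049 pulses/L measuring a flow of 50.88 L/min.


Frequency = K * Q / 60 (converting L/min to L/s).
f = 6049 * 50.88 / 60
f = 307773.12 / 60
f = 5129.55 Hz

5129.55 Hz


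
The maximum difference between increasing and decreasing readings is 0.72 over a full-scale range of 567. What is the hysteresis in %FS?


Hysteresis = (max difference / full scale) * 100%.
H = (0.72 / 567) * 100
H = 0.127 %FS

0.127 %FS


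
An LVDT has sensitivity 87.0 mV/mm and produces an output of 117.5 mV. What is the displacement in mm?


Displacement = Vout / sensitivity.
d = 117.5 / 87.0
d = 1.351 mm

1.351 mm


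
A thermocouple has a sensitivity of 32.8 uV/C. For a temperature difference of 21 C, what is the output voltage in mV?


The thermocouple output V = sensitivity * dT.
V = 32.8 uV/C * 21 C
V = 688.8 uV
V = 0.689 mV

0.689 mV


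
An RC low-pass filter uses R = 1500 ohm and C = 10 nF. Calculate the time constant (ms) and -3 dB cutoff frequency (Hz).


Time constant: tau = R * C.
tau = 1500 * 1.00e-08 = 1.5e-05 s
tau = 0.015 ms
Cutoff frequency: fc = 1 / (2*pi*R*C).
fc = 1 / (2*pi*1.5e-05) = 10610.33 Hz

tau = 0.015 ms, fc = 10610.33 Hz


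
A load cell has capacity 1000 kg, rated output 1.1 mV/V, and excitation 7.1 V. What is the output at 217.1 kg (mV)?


Vout = rated_output * Vex * (load / capacity).
Vout = 1.1 * 7.1 * (217.1 / 1000)
Vout = 1.1 * 7.1 * 0.2171
Vout = 1.696 mV

1.696 mV


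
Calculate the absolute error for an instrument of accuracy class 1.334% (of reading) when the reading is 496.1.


Absolute error = (accuracy% / 100) * reading.
Error = (1.334 / 100) * 496.1
Error = 0.01334 * 496.1
Error = 6.618

6.618


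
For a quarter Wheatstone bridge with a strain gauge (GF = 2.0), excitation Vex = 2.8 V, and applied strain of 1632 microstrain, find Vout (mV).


Quarter bridge output: Vout = (GF * epsilon * Vex) / 4.
Vout = (2.0 * 1632e-6 * 2.8) / 4
Vout = 0.0091392 / 4 V
Vout = 0.0022848 V = 2.2848 mV

2.2848 mV


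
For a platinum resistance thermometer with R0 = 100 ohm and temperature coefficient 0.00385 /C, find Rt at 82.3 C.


The RTD equation: Rt = R0 * (1 + alpha * T).
Rt = 100 * (1 + 0.00385 * 82.3)
Rt = 100 * (1 + 0.316855)
Rt = 100 * 1.316855
Rt = 131.685 ohm

131.685 ohm


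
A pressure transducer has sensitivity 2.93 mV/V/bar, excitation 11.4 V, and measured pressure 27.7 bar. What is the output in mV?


Output = sensitivity * Vex * P.
Vout = 2.93 * 11.4 * 27.7
Vout = 33.402 * 27.7
Vout = 925.24 mV

925.24 mV


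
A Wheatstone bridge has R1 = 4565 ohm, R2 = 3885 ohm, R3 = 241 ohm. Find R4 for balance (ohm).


At balance: R1*R4 = R2*R3, so R4 = R2*R3/R1.
R4 = 3885 * 241 / 4565
R4 = 936285 / 4565
R4 = 205.1 ohm

205.1 ohm


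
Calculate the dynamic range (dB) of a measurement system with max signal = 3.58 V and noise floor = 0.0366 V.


Dynamic range = 20 * log10(Vmax / Vnoise).
DR = 20 * log10(3.58 / 0.0366)
DR = 20 * log10(97.81)
DR = 39.81 dB

39.81 dB


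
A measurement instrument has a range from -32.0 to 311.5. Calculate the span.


Span = upper range - lower range.
Span = 311.5 - (-32.0)
Span = 343.5

343.5


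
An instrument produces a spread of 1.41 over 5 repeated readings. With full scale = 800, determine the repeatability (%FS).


Repeatability = (spread / full scale) * 100%.
R = (1.41 / 800) * 100
R = 0.176 %FS

0.176 %FS


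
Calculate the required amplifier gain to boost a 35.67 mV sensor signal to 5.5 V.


Gain = Vout / Vin (converting to same units).
G = 5.5 V / 35.67 mV
G = 5500.0 mV / 35.67 mV
G = 154.19

154.19


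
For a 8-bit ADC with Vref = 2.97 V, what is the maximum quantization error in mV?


The maximum quantization error is +/- LSB/2.
LSB = Vref / 2^n = 2.97 / 256 = 0.01160156 V
Max error = LSB / 2 = 0.01160156 / 2 = 0.00580078 V
Max error = 5.8008 mV

5.8008 mV


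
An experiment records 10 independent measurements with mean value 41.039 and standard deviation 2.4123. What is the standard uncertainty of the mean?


The standard uncertainty for Type A evaluation is u = s / sqrt(n).
u = 2.4123 / sqrt(10)
u = 2.4123 / 3.1623
u = 0.7628

0.7628


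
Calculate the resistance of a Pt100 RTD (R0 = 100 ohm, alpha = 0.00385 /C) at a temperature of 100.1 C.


The RTD equation: Rt = R0 * (1 + alpha * T).
Rt = 100 * (1 + 0.00385 * 100.1)
Rt = 100 * (1 + 0.385385)
Rt = 100 * 1.385385
Rt = 138.538 ohm

138.538 ohm


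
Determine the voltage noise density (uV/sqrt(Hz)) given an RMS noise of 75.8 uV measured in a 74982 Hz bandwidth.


Noise spectral density = Vrms / sqrt(BW).
NSD = 75.8 / sqrt(74982)
NSD = 75.8 / 273.8284
NSD = 0.2768 uV/sqrt(Hz)

0.2768 uV/sqrt(Hz)


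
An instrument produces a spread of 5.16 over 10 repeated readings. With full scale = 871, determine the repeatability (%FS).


Repeatability = (spread / full scale) * 100%.
R = (5.16 / 871) * 100
R = 0.592 %FS

0.592 %FS


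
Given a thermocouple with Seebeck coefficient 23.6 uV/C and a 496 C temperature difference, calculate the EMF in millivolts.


The thermocouple output V = sensitivity * dT.
V = 23.6 uV/C * 496 C
V = 11705.6 uV
V = 11.706 mV

11.706 mV


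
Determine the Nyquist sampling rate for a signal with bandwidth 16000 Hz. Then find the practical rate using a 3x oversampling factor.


By Nyquist theorem, fs_min = 2 * fmax.
fs_min = 2 * 16000 = 32000 Hz
Practical rate = 3 * fs_min = 3 * 32000 = 96000 Hz

fs_min = 32000 Hz, fs_practical = 96000 Hz
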